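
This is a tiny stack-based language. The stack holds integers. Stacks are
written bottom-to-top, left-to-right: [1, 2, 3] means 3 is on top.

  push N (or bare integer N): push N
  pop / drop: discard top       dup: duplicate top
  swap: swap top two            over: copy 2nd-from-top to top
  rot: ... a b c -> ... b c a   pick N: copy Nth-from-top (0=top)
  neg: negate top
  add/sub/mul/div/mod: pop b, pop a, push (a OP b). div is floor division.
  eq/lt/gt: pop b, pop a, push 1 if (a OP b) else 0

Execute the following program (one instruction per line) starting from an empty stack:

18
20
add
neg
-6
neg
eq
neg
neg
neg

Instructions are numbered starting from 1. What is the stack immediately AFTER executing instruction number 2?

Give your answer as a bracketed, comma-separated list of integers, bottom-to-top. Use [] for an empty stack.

Answer: [18, 20]

Derivation:
Step 1 ('18'): [18]
Step 2 ('20'): [18, 20]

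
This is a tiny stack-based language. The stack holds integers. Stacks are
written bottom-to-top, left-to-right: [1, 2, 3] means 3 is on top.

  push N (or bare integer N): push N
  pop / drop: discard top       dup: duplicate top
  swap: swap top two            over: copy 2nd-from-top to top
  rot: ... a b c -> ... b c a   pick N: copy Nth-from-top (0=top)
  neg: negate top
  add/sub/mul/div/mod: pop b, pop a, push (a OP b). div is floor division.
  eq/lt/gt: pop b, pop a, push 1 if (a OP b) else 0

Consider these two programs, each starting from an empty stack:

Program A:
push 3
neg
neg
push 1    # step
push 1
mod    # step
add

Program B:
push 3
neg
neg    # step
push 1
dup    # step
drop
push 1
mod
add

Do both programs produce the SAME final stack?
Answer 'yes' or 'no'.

Program A trace:
  After 'push 3': [3]
  After 'neg': [-3]
  After 'neg': [3]
  After 'push 1': [3, 1]
  After 'push 1': [3, 1, 1]
  After 'mod': [3, 0]
  After 'add': [3]
Program A final stack: [3]

Program B trace:
  After 'push 3': [3]
  After 'neg': [-3]
  After 'neg': [3]
  After 'push 1': [3, 1]
  After 'dup': [3, 1, 1]
  After 'drop': [3, 1]
  After 'push 1': [3, 1, 1]
  After 'mod': [3, 0]
  After 'add': [3]
Program B final stack: [3]
Same: yes

Answer: yes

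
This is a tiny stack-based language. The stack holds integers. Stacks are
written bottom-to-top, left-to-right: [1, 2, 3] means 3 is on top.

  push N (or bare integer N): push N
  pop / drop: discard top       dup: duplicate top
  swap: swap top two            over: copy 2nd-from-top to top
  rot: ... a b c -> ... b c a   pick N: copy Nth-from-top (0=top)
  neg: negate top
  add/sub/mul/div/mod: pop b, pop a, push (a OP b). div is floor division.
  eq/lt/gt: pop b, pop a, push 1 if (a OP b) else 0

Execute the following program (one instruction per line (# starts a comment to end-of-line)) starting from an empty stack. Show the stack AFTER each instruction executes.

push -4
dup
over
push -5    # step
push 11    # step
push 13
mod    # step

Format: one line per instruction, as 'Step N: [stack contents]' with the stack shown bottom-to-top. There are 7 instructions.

Step 1: [-4]
Step 2: [-4, -4]
Step 3: [-4, -4, -4]
Step 4: [-4, -4, -4, -5]
Step 5: [-4, -4, -4, -5, 11]
Step 6: [-4, -4, -4, -5, 11, 13]
Step 7: [-4, -4, -4, -5, 11]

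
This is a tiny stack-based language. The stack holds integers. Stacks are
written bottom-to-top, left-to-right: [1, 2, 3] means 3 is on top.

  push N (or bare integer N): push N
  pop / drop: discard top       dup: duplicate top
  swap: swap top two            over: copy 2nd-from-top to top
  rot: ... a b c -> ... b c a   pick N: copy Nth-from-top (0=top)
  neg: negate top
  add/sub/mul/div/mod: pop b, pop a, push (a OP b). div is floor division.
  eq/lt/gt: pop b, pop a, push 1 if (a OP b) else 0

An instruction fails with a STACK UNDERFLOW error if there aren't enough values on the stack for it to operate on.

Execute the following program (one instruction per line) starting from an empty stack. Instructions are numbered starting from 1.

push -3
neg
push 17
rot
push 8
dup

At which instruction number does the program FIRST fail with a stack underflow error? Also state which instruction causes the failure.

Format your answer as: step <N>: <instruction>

Step 1 ('push -3'): stack = [-3], depth = 1
Step 2 ('neg'): stack = [3], depth = 1
Step 3 ('push 17'): stack = [3, 17], depth = 2
Step 4 ('rot'): needs 3 value(s) but depth is 2 — STACK UNDERFLOW

Answer: step 4: rot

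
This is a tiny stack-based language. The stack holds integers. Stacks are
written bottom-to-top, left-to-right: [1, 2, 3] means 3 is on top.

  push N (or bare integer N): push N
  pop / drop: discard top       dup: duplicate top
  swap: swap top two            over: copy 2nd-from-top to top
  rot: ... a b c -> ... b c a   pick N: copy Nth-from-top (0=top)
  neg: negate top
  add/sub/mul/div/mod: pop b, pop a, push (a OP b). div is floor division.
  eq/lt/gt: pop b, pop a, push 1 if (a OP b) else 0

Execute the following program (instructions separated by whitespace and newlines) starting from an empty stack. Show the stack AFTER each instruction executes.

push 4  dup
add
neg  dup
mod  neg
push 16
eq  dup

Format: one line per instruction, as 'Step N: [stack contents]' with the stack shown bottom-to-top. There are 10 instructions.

Step 1: [4]
Step 2: [4, 4]
Step 3: [8]
Step 4: [-8]
Step 5: [-8, -8]
Step 6: [0]
Step 7: [0]
Step 8: [0, 16]
Step 9: [0]
Step 10: [0, 0]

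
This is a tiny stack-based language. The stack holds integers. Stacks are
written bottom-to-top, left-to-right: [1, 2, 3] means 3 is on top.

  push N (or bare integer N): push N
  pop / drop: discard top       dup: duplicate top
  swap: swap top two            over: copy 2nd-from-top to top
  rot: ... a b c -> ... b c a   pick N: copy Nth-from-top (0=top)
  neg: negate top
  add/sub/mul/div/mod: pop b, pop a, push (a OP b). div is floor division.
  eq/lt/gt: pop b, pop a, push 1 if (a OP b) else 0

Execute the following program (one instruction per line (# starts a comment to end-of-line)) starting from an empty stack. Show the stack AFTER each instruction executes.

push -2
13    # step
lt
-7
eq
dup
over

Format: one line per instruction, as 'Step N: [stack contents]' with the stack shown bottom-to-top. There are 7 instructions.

Step 1: [-2]
Step 2: [-2, 13]
Step 3: [1]
Step 4: [1, -7]
Step 5: [0]
Step 6: [0, 0]
Step 7: [0, 0, 0]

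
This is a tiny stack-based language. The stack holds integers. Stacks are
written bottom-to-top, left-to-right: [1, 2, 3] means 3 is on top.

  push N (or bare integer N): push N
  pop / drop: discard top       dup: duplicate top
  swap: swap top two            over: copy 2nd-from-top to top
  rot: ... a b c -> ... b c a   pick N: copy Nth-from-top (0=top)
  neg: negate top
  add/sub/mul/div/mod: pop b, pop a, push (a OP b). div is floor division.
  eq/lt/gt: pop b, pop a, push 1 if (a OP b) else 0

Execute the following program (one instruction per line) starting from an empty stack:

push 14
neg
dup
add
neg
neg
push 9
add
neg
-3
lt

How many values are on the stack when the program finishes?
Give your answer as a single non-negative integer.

After 'push 14': stack = [14] (depth 1)
After 'neg': stack = [-14] (depth 1)
After 'dup': stack = [-14, -14] (depth 2)
After 'add': stack = [-28] (depth 1)
After 'neg': stack = [28] (depth 1)
After 'neg': stack = [-28] (depth 1)
After 'push 9': stack = [-28, 9] (depth 2)
After 'add': stack = [-19] (depth 1)
After 'neg': stack = [19] (depth 1)
After 'push -3': stack = [19, -3] (depth 2)
After 'lt': stack = [0] (depth 1)

Answer: 1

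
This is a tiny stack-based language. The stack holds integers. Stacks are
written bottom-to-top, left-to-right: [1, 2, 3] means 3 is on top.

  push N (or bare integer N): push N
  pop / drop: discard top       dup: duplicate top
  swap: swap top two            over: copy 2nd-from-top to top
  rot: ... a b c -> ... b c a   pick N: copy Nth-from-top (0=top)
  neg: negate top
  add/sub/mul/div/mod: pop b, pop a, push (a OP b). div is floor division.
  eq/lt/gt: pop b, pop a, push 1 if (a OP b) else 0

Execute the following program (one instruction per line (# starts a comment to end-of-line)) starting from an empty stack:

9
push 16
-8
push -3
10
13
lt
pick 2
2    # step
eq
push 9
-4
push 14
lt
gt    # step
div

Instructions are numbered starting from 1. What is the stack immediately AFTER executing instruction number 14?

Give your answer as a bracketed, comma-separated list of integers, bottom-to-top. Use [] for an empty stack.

Step 1 ('9'): [9]
Step 2 ('push 16'): [9, 16]
Step 3 ('-8'): [9, 16, -8]
Step 4 ('push -3'): [9, 16, -8, -3]
Step 5 ('10'): [9, 16, -8, -3, 10]
Step 6 ('13'): [9, 16, -8, -3, 10, 13]
Step 7 ('lt'): [9, 16, -8, -3, 1]
Step 8 ('pick 2'): [9, 16, -8, -3, 1, -8]
Step 9 ('2'): [9, 16, -8, -3, 1, -8, 2]
Step 10 ('eq'): [9, 16, -8, -3, 1, 0]
Step 11 ('push 9'): [9, 16, -8, -3, 1, 0, 9]
Step 12 ('-4'): [9, 16, -8, -3, 1, 0, 9, -4]
Step 13 ('push 14'): [9, 16, -8, -3, 1, 0, 9, -4, 14]
Step 14 ('lt'): [9, 16, -8, -3, 1, 0, 9, 1]

Answer: [9, 16, -8, -3, 1, 0, 9, 1]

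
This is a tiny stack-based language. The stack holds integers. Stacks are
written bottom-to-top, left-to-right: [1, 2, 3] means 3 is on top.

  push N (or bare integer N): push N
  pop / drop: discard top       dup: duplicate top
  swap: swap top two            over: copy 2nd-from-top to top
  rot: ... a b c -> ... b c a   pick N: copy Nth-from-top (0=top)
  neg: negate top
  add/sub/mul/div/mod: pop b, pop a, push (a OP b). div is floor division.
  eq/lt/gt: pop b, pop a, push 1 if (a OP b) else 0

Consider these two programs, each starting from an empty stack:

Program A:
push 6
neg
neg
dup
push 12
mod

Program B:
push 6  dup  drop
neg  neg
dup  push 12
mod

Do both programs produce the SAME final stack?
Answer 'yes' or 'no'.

Program A trace:
  After 'push 6': [6]
  After 'neg': [-6]
  After 'neg': [6]
  After 'dup': [6, 6]
  After 'push 12': [6, 6, 12]
  After 'mod': [6, 6]
Program A final stack: [6, 6]

Program B trace:
  After 'push 6': [6]
  After 'dup': [6, 6]
  After 'drop': [6]
  After 'neg': [-6]
  After 'neg': [6]
  After 'dup': [6, 6]
  After 'push 12': [6, 6, 12]
  After 'mod': [6, 6]
Program B final stack: [6, 6]
Same: yes

Answer: yes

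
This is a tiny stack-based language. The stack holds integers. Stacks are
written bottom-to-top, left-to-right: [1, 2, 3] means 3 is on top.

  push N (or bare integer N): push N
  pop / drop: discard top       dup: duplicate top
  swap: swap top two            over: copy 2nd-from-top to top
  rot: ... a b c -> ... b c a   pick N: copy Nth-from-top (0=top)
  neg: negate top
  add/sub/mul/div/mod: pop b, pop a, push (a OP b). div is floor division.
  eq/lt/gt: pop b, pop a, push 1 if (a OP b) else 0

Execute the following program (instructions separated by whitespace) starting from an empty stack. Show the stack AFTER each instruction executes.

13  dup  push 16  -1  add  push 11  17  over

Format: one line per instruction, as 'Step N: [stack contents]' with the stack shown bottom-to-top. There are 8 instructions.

Step 1: [13]
Step 2: [13, 13]
Step 3: [13, 13, 16]
Step 4: [13, 13, 16, -1]
Step 5: [13, 13, 15]
Step 6: [13, 13, 15, 11]
Step 7: [13, 13, 15, 11, 17]
Step 8: [13, 13, 15, 11, 17, 11]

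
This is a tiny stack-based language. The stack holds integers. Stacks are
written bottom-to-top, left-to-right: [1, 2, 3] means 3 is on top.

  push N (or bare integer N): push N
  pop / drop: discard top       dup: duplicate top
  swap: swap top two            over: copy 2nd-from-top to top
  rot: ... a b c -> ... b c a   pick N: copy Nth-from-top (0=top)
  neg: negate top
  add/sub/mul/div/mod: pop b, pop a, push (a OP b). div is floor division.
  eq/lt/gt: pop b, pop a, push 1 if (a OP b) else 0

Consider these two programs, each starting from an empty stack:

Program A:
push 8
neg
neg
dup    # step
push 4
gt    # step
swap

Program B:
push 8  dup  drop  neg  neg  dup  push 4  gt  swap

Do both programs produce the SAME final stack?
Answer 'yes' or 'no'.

Answer: yes

Derivation:
Program A trace:
  After 'push 8': [8]
  After 'neg': [-8]
  After 'neg': [8]
  After 'dup': [8, 8]
  After 'push 4': [8, 8, 4]
  After 'gt': [8, 1]
  After 'swap': [1, 8]
Program A final stack: [1, 8]

Program B trace:
  After 'push 8': [8]
  After 'dup': [8, 8]
  After 'drop': [8]
  After 'neg': [-8]
  After 'neg': [8]
  After 'dup': [8, 8]
  After 'push 4': [8, 8, 4]
  After 'gt': [8, 1]
  After 'swap': [1, 8]
Program B final stack: [1, 8]
Same: yes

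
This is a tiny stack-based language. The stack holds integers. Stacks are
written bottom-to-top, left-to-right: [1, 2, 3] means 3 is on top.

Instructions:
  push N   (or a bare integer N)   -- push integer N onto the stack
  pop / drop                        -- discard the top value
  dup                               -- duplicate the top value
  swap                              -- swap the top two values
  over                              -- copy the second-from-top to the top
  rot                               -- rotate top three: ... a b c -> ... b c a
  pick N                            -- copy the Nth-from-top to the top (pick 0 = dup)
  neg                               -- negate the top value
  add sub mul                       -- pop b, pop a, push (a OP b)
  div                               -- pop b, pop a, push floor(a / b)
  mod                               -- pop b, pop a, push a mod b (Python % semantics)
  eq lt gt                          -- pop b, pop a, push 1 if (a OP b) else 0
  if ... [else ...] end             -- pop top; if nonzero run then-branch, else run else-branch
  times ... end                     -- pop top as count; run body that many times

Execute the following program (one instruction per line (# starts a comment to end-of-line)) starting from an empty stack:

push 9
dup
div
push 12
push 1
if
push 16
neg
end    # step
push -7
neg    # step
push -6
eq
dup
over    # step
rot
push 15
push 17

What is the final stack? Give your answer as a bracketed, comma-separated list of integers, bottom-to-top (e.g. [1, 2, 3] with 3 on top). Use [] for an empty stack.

Answer: [1, 12, -16, 0, 0, 0, 15, 17]

Derivation:
After 'push 9': [9]
After 'dup': [9, 9]
After 'div': [1]
After 'push 12': [1, 12]
After 'push 1': [1, 12, 1]
After 'if': [1, 12]
After 'push 16': [1, 12, 16]
After 'neg': [1, 12, -16]
After 'push -7': [1, 12, -16, -7]
After 'neg': [1, 12, -16, 7]
After 'push -6': [1, 12, -16, 7, -6]
After 'eq': [1, 12, -16, 0]
After 'dup': [1, 12, -16, 0, 0]
After 'over': [1, 12, -16, 0, 0, 0]
After 'rot': [1, 12, -16, 0, 0, 0]
After 'push 15': [1, 12, -16, 0, 0, 0, 15]
After 'push 17': [1, 12, -16, 0, 0, 0, 15, 17]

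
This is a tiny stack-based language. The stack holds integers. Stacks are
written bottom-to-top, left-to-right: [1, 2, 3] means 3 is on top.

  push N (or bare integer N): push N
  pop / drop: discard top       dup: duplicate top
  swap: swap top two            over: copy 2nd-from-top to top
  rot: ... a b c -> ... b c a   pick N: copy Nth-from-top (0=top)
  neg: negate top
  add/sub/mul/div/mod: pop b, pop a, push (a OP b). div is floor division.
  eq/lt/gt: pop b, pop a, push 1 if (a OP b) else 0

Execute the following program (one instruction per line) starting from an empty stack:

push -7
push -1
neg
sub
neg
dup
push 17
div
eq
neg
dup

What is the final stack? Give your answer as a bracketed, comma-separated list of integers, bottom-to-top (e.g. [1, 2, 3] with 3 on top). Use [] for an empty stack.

Answer: [0, 0]

Derivation:
After 'push -7': [-7]
After 'push -1': [-7, -1]
After 'neg': [-7, 1]
After 'sub': [-8]
After 'neg': [8]
After 'dup': [8, 8]
After 'push 17': [8, 8, 17]
After 'div': [8, 0]
After 'eq': [0]
After 'neg': [0]
After 'dup': [0, 0]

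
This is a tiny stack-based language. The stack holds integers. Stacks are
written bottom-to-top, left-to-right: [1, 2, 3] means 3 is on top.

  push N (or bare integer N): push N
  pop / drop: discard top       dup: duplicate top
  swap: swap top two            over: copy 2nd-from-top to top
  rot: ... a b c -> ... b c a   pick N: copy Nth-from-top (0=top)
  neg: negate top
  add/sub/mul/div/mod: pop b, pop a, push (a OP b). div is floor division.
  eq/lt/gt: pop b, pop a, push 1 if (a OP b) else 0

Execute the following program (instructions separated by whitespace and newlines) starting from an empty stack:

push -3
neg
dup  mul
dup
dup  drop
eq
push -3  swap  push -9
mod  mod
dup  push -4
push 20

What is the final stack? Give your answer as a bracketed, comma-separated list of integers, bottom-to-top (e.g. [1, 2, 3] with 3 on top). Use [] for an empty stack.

After 'push -3': [-3]
After 'neg': [3]
After 'dup': [3, 3]
After 'mul': [9]
After 'dup': [9, 9]
After 'dup': [9, 9, 9]
After 'drop': [9, 9]
After 'eq': [1]
After 'push -3': [1, -3]
After 'swap': [-3, 1]
After 'push -9': [-3, 1, -9]
After 'mod': [-3, -8]
After 'mod': [-3]
After 'dup': [-3, -3]
After 'push -4': [-3, -3, -4]
After 'push 20': [-3, -3, -4, 20]

Answer: [-3, -3, -4, 20]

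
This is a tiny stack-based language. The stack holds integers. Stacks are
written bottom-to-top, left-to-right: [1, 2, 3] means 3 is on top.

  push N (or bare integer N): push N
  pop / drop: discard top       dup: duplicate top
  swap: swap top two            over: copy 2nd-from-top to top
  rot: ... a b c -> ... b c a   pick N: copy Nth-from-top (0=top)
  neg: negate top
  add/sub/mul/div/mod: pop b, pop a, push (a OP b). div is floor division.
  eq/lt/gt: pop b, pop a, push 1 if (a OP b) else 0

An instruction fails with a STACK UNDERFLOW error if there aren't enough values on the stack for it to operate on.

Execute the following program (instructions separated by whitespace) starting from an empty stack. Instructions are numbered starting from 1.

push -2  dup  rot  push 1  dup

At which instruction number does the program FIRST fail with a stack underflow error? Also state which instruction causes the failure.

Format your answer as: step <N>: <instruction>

Answer: step 3: rot

Derivation:
Step 1 ('push -2'): stack = [-2], depth = 1
Step 2 ('dup'): stack = [-2, -2], depth = 2
Step 3 ('rot'): needs 3 value(s) but depth is 2 — STACK UNDERFLOW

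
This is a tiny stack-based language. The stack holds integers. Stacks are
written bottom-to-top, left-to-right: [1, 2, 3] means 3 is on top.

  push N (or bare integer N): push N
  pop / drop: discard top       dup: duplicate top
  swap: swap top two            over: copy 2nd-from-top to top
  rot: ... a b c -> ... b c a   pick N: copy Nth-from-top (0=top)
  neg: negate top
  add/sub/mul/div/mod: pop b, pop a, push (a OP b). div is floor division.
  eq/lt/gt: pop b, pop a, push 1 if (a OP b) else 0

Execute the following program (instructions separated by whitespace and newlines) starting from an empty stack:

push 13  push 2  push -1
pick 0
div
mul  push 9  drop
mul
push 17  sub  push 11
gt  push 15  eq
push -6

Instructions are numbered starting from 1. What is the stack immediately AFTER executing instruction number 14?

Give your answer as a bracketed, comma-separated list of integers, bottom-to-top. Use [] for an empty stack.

Answer: [0, 15]

Derivation:
Step 1 ('push 13'): [13]
Step 2 ('push 2'): [13, 2]
Step 3 ('push -1'): [13, 2, -1]
Step 4 ('pick 0'): [13, 2, -1, -1]
Step 5 ('div'): [13, 2, 1]
Step 6 ('mul'): [13, 2]
Step 7 ('push 9'): [13, 2, 9]
Step 8 ('drop'): [13, 2]
Step 9 ('mul'): [26]
Step 10 ('push 17'): [26, 17]
Step 11 ('sub'): [9]
Step 12 ('push 11'): [9, 11]
Step 13 ('gt'): [0]
Step 14 ('push 15'): [0, 15]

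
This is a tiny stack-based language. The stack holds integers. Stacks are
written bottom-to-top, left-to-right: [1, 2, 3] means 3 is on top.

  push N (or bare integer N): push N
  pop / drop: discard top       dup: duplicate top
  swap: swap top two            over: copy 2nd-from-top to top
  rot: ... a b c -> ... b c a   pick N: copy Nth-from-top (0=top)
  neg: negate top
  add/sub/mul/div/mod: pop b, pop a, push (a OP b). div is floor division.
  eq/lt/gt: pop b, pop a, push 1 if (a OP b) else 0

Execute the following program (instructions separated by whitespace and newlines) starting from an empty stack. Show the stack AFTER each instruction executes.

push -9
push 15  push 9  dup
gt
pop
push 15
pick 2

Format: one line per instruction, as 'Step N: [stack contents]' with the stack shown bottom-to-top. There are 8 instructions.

Step 1: [-9]
Step 2: [-9, 15]
Step 3: [-9, 15, 9]
Step 4: [-9, 15, 9, 9]
Step 5: [-9, 15, 0]
Step 6: [-9, 15]
Step 7: [-9, 15, 15]
Step 8: [-9, 15, 15, -9]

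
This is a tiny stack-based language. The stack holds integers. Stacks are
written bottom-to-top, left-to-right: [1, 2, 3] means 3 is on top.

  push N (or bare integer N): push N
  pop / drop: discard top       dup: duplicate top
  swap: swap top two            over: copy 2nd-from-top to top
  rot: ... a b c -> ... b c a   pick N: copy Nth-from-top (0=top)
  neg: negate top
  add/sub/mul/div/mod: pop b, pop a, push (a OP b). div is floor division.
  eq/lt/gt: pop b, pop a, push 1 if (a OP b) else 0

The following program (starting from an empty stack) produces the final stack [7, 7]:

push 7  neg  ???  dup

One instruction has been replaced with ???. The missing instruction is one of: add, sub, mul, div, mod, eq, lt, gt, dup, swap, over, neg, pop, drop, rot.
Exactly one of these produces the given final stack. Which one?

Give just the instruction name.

Stack before ???: [-7]
Stack after ???:  [7]
The instruction that transforms [-7] -> [7] is: neg

Answer: neg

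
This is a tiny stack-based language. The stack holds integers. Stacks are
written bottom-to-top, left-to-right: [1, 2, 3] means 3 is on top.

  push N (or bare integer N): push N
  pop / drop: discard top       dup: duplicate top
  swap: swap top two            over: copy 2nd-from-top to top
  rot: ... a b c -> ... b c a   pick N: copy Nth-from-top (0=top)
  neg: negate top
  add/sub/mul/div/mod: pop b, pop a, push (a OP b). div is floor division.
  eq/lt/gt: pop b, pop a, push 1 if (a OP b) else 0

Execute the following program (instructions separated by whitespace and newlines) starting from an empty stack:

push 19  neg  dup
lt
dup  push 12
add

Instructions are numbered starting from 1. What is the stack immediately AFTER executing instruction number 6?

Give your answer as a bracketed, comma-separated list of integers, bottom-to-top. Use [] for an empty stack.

Answer: [0, 0, 12]

Derivation:
Step 1 ('push 19'): [19]
Step 2 ('neg'): [-19]
Step 3 ('dup'): [-19, -19]
Step 4 ('lt'): [0]
Step 5 ('dup'): [0, 0]
Step 6 ('push 12'): [0, 0, 12]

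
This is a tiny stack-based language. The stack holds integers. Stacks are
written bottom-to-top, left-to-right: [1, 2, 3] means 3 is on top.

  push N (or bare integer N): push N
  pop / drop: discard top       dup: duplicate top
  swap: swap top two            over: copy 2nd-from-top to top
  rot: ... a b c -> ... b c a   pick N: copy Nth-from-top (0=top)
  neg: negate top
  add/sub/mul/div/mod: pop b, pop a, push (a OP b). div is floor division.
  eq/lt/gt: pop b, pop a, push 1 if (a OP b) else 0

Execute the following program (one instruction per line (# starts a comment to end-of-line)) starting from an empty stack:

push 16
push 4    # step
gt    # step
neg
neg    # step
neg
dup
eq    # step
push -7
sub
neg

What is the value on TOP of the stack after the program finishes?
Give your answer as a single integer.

After 'push 16': [16]
After 'push 4': [16, 4]
After 'gt': [1]
After 'neg': [-1]
After 'neg': [1]
After 'neg': [-1]
After 'dup': [-1, -1]
After 'eq': [1]
After 'push -7': [1, -7]
After 'sub': [8]
After 'neg': [-8]

Answer: -8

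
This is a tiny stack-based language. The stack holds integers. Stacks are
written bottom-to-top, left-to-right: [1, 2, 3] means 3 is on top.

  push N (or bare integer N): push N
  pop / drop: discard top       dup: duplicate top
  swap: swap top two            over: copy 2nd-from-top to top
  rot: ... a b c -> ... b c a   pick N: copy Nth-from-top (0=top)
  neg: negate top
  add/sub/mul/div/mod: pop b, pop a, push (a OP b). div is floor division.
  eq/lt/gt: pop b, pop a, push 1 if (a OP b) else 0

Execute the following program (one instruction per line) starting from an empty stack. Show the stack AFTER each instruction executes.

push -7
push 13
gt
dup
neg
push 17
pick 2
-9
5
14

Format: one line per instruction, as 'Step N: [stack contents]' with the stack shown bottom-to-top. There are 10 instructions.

Step 1: [-7]
Step 2: [-7, 13]
Step 3: [0]
Step 4: [0, 0]
Step 5: [0, 0]
Step 6: [0, 0, 17]
Step 7: [0, 0, 17, 0]
Step 8: [0, 0, 17, 0, -9]
Step 9: [0, 0, 17, 0, -9, 5]
Step 10: [0, 0, 17, 0, -9, 5, 14]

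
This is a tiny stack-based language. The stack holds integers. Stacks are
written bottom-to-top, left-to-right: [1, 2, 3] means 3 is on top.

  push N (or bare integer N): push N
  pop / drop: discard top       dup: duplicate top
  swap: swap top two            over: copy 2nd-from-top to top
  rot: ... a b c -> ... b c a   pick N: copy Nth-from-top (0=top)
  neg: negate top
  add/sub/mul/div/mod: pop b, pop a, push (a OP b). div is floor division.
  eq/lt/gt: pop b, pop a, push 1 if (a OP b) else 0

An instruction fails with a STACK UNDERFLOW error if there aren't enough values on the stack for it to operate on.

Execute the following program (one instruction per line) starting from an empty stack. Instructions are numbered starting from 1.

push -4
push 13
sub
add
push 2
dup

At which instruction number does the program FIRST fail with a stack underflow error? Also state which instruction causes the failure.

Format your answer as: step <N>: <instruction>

Step 1 ('push -4'): stack = [-4], depth = 1
Step 2 ('push 13'): stack = [-4, 13], depth = 2
Step 3 ('sub'): stack = [-17], depth = 1
Step 4 ('add'): needs 2 value(s) but depth is 1 — STACK UNDERFLOW

Answer: step 4: add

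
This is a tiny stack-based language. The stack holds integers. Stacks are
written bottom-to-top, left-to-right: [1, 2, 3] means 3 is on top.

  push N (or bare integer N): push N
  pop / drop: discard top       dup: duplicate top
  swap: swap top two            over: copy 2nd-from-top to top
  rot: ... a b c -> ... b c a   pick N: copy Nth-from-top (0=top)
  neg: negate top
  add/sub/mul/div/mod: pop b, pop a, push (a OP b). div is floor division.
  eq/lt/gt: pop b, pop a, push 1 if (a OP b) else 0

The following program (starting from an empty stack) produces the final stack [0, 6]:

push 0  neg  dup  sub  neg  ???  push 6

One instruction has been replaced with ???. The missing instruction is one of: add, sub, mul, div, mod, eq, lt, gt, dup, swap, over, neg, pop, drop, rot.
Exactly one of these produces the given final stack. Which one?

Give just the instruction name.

Stack before ???: [0]
Stack after ???:  [0]
The instruction that transforms [0] -> [0] is: neg

Answer: neg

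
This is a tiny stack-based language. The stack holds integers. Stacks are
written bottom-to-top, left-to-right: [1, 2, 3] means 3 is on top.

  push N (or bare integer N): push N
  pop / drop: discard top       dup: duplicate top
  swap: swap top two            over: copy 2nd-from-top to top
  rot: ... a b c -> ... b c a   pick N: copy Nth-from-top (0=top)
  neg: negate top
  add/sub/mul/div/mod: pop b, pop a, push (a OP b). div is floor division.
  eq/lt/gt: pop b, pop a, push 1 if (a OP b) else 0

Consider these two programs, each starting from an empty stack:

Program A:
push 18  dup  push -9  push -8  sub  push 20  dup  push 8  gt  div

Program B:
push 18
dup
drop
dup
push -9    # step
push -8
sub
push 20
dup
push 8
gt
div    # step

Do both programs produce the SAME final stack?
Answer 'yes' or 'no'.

Answer: yes

Derivation:
Program A trace:
  After 'push 18': [18]
  After 'dup': [18, 18]
  After 'push -9': [18, 18, -9]
  After 'push -8': [18, 18, -9, -8]
  After 'sub': [18, 18, -1]
  After 'push 20': [18, 18, -1, 20]
  After 'dup': [18, 18, -1, 20, 20]
  After 'push 8': [18, 18, -1, 20, 20, 8]
  After 'gt': [18, 18, -1, 20, 1]
  After 'div': [18, 18, -1, 20]
Program A final stack: [18, 18, -1, 20]

Program B trace:
  After 'push 18': [18]
  After 'dup': [18, 18]
  After 'drop': [18]
  After 'dup': [18, 18]
  After 'push -9': [18, 18, -9]
  After 'push -8': [18, 18, -9, -8]
  After 'sub': [18, 18, -1]
  After 'push 20': [18, 18, -1, 20]
  After 'dup': [18, 18, -1, 20, 20]
  After 'push 8': [18, 18, -1, 20, 20, 8]
  After 'gt': [18, 18, -1, 20, 1]
  After 'div': [18, 18, -1, 20]
Program B final stack: [18, 18, -1, 20]
Same: yes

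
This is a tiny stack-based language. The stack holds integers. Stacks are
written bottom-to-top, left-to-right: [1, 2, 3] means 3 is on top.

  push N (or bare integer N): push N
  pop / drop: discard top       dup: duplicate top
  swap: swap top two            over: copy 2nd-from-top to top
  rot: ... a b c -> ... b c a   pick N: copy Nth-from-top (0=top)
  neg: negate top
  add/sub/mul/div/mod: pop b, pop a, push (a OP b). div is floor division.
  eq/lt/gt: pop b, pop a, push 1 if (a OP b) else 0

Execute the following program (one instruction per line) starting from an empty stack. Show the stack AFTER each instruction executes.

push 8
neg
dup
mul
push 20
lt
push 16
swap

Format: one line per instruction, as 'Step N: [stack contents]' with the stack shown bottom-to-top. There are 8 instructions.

Step 1: [8]
Step 2: [-8]
Step 3: [-8, -8]
Step 4: [64]
Step 5: [64, 20]
Step 6: [0]
Step 7: [0, 16]
Step 8: [16, 0]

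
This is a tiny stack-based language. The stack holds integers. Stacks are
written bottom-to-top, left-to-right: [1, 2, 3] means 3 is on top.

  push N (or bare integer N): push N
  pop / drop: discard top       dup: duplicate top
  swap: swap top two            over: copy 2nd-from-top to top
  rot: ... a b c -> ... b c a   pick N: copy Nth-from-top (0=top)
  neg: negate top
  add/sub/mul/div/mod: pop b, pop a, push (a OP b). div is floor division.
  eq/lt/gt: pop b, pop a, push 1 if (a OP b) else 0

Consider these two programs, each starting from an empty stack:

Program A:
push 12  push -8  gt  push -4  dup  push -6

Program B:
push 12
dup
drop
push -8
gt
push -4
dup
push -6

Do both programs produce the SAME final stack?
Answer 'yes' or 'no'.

Program A trace:
  After 'push 12': [12]
  After 'push -8': [12, -8]
  After 'gt': [1]
  After 'push -4': [1, -4]
  After 'dup': [1, -4, -4]
  After 'push -6': [1, -4, -4, -6]
Program A final stack: [1, -4, -4, -6]

Program B trace:
  After 'push 12': [12]
  After 'dup': [12, 12]
  After 'drop': [12]
  After 'push -8': [12, -8]
  After 'gt': [1]
  After 'push -4': [1, -4]
  After 'dup': [1, -4, -4]
  After 'push -6': [1, -4, -4, -6]
Program B final stack: [1, -4, -4, -6]
Same: yes

Answer: yes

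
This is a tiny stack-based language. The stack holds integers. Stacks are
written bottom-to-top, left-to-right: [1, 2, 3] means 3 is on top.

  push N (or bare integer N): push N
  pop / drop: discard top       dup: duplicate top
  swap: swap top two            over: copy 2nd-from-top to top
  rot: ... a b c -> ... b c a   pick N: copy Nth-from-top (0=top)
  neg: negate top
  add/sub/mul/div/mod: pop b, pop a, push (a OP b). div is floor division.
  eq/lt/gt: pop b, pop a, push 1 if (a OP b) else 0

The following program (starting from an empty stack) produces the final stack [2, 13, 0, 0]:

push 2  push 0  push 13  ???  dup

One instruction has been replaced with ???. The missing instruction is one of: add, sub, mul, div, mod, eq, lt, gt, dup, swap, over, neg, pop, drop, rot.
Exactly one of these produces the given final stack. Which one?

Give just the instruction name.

Stack before ???: [2, 0, 13]
Stack after ???:  [2, 13, 0]
The instruction that transforms [2, 0, 13] -> [2, 13, 0] is: swap

Answer: swap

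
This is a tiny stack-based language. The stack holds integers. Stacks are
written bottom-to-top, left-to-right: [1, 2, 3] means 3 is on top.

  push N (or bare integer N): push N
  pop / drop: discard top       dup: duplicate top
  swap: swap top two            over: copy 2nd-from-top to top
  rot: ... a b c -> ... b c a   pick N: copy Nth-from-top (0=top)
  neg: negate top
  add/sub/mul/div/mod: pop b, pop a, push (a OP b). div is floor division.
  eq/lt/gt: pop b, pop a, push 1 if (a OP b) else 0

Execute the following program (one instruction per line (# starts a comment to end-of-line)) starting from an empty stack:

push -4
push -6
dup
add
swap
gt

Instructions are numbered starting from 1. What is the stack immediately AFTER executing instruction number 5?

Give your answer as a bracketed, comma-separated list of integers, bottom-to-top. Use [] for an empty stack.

Answer: [-12, -4]

Derivation:
Step 1 ('push -4'): [-4]
Step 2 ('push -6'): [-4, -6]
Step 3 ('dup'): [-4, -6, -6]
Step 4 ('add'): [-4, -12]
Step 5 ('swap'): [-12, -4]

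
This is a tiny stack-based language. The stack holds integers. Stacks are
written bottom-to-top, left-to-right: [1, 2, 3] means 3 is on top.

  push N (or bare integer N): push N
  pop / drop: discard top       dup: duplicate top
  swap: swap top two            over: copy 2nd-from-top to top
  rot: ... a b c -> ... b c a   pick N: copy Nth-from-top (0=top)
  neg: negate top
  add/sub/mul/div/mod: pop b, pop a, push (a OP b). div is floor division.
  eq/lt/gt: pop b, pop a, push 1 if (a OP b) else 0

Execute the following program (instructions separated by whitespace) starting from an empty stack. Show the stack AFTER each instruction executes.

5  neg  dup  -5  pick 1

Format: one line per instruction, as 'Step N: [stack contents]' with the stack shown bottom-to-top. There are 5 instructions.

Step 1: [5]
Step 2: [-5]
Step 3: [-5, -5]
Step 4: [-5, -5, -5]
Step 5: [-5, -5, -5, -5]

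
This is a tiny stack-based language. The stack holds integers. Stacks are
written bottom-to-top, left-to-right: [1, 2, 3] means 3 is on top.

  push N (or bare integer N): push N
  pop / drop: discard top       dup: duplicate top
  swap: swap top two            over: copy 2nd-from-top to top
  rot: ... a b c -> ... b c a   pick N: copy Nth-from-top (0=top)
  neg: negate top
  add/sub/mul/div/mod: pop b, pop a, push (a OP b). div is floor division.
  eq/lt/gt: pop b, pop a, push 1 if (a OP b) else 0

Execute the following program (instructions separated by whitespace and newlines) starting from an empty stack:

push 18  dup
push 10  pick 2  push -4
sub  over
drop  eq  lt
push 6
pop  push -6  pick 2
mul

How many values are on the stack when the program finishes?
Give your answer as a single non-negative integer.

Answer: 3

Derivation:
After 'push 18': stack = [18] (depth 1)
After 'dup': stack = [18, 18] (depth 2)
After 'push 10': stack = [18, 18, 10] (depth 3)
After 'pick 2': stack = [18, 18, 10, 18] (depth 4)
After 'push -4': stack = [18, 18, 10, 18, -4] (depth 5)
After 'sub': stack = [18, 18, 10, 22] (depth 4)
After 'over': stack = [18, 18, 10, 22, 10] (depth 5)
After 'drop': stack = [18, 18, 10, 22] (depth 4)
After 'eq': stack = [18, 18, 0] (depth 3)
After 'lt': stack = [18, 0] (depth 2)
After 'push 6': stack = [18, 0, 6] (depth 3)
After 'pop': stack = [18, 0] (depth 2)
After 'push -6': stack = [18, 0, -6] (depth 3)
After 'pick 2': stack = [18, 0, -6, 18] (depth 4)
After 'mul': stack = [18, 0, -108] (depth 3)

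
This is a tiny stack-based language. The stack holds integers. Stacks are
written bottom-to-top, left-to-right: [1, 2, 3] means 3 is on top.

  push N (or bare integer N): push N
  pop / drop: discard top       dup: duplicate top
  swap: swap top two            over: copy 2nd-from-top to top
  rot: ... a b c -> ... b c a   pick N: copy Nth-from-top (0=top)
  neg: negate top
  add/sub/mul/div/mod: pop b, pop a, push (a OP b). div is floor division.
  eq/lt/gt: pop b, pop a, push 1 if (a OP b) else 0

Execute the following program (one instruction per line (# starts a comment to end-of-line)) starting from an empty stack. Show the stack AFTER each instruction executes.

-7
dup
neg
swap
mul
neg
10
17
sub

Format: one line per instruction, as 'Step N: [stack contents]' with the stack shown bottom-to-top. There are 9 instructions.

Step 1: [-7]
Step 2: [-7, -7]
Step 3: [-7, 7]
Step 4: [7, -7]
Step 5: [-49]
Step 6: [49]
Step 7: [49, 10]
Step 8: [49, 10, 17]
Step 9: [49, -7]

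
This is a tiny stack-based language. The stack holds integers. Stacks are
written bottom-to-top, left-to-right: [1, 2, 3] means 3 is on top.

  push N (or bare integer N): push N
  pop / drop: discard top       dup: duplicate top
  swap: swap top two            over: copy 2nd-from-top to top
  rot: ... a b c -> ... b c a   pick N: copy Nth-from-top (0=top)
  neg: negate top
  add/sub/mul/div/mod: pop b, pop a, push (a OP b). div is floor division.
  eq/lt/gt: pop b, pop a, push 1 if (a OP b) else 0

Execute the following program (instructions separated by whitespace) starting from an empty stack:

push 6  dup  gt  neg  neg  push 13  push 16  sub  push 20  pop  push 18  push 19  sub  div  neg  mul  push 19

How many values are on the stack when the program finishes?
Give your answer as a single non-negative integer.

Answer: 2

Derivation:
After 'push 6': stack = [6] (depth 1)
After 'dup': stack = [6, 6] (depth 2)
After 'gt': stack = [0] (depth 1)
After 'neg': stack = [0] (depth 1)
After 'neg': stack = [0] (depth 1)
After 'push 13': stack = [0, 13] (depth 2)
After 'push 16': stack = [0, 13, 16] (depth 3)
After 'sub': stack = [0, -3] (depth 2)
After 'push 20': stack = [0, -3, 20] (depth 3)
After 'pop': stack = [0, -3] (depth 2)
After 'push 18': stack = [0, -3, 18] (depth 3)
After 'push 19': stack = [0, -3, 18, 19] (depth 4)
After 'sub': stack = [0, -3, -1] (depth 3)
After 'div': stack = [0, 3] (depth 2)
After 'neg': stack = [0, -3] (depth 2)
After 'mul': stack = [0] (depth 1)
After 'push 19': stack = [0, 19] (depth 2)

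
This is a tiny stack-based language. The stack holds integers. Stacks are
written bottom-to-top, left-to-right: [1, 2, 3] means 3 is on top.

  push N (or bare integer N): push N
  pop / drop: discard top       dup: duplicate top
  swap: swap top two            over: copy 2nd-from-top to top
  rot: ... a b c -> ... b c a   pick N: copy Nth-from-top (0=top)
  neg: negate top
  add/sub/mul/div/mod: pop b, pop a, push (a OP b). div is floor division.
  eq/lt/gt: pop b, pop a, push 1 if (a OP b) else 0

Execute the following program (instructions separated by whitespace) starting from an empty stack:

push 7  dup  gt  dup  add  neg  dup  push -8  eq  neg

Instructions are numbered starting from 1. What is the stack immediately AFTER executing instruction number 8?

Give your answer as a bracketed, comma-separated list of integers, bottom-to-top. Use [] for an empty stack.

Step 1 ('push 7'): [7]
Step 2 ('dup'): [7, 7]
Step 3 ('gt'): [0]
Step 4 ('dup'): [0, 0]
Step 5 ('add'): [0]
Step 6 ('neg'): [0]
Step 7 ('dup'): [0, 0]
Step 8 ('push -8'): [0, 0, -8]

Answer: [0, 0, -8]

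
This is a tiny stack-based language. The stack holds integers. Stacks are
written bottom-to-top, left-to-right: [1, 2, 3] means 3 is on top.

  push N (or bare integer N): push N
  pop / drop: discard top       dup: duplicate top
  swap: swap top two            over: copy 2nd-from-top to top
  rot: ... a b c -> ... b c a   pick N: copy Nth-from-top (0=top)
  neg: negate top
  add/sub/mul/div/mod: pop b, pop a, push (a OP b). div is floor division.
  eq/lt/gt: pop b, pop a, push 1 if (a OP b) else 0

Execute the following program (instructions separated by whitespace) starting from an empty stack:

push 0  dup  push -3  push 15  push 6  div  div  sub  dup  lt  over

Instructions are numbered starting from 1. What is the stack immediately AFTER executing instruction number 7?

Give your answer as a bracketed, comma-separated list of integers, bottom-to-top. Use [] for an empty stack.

Answer: [0, 0, -2]

Derivation:
Step 1 ('push 0'): [0]
Step 2 ('dup'): [0, 0]
Step 3 ('push -3'): [0, 0, -3]
Step 4 ('push 15'): [0, 0, -3, 15]
Step 5 ('push 6'): [0, 0, -3, 15, 6]
Step 6 ('div'): [0, 0, -3, 2]
Step 7 ('div'): [0, 0, -2]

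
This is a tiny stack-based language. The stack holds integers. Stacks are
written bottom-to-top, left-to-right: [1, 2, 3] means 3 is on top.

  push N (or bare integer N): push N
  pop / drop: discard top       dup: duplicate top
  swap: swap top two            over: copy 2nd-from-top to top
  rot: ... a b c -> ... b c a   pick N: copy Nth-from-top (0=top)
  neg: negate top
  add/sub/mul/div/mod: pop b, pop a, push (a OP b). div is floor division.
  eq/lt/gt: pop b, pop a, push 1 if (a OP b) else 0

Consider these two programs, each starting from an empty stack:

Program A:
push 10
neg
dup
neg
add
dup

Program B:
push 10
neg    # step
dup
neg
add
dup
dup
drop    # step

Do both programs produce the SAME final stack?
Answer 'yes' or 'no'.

Program A trace:
  After 'push 10': [10]
  After 'neg': [-10]
  After 'dup': [-10, -10]
  After 'neg': [-10, 10]
  After 'add': [0]
  After 'dup': [0, 0]
Program A final stack: [0, 0]

Program B trace:
  After 'push 10': [10]
  After 'neg': [-10]
  After 'dup': [-10, -10]
  After 'neg': [-10, 10]
  After 'add': [0]
  After 'dup': [0, 0]
  After 'dup': [0, 0, 0]
  After 'drop': [0, 0]
Program B final stack: [0, 0]
Same: yes

Answer: yes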